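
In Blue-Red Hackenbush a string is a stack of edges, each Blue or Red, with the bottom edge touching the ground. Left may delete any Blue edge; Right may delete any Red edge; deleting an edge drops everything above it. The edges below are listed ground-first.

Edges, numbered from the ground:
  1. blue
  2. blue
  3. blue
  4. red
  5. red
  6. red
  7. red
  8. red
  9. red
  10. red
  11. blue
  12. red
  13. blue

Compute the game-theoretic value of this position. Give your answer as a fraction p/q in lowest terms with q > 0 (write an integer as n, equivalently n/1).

b: Left { 0 }, Right { · } so simplest 1
bb: Left { 0; 1 }, Right { · } so simplest 2
bbb: Left { 0; 1; 2 }, Right { · } so simplest 3
bbbr: Left { 0; 1; 2 }, Right { 3 } so simplest 5/2
bbbrr: Left { 0; 1; 2 }, Right { 5/2; 3 } so simplest 9/4
bbbrrr: Left { 0; 1; 2 }, Right { 9/4; 5/2; 3 } so simplest 17/8
bbbrrrr: Left { 0; 1; 2 }, Right { 17/8; 9/4; 5/2; 3 } so simplest 33/16
bbbrrrrr: Left { 0; 1; 2 }, Right { 33/16; 17/8; 9/4; 5/2; 3 } so simplest 65/32
bbbrrrrrr: Left { 0; 1; 2 }, Right { 65/32; 33/16; 17/8; 9/4; 5/2; 3 } so simplest 129/64
bbbrrrrrrr: Left { 0; 1; 2 }, Right { 129/64; 65/32; 33/16; 17/8; 9/4; 5/2; 3 } so simplest 257/128
bbbrrrrrrrb: Left { 0; 1; 2; 257/128 }, Right { 129/64; 65/32; 33/16; 17/8; 9/4; 5/2; 3 } so simplest 515/256
bbbrrrrrrrbr: Left { 0; 1; 2; 257/128 }, Right { 515/256; 129/64; 65/32; 33/16; 17/8; 9/4; 5/2; 3 } so simplest 1029/512
bbbrrrrrrrbrb: Left { 0; 1; 2; 257/128; 1029/512 }, Right { 515/256; 129/64; 65/32; 33/16; 17/8; 9/4; 5/2; 3 } so simplest 2059/1024

2059/1024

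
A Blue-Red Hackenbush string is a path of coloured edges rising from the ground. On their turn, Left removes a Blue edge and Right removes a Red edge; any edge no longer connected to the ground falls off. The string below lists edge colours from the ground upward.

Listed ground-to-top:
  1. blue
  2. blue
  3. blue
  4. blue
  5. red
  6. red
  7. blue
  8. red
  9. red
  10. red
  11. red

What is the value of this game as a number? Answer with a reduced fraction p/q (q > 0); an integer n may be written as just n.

step 1: add blue to get b; options L={ 0 } R={ · } — 1
step 2: add blue to get bb; options L={ 0 1 } R={ · } — 2
step 3: add blue to get bbb; options L={ 0 1 2 } R={ · } — 3
step 4: add blue to get bbbb; options L={ 0 1 2 3 } R={ · } — 4
step 5: add red to get bbbbr; options L={ 0 1 2 3 } R={ 4 } — 7/2
step 6: add red to get bbbbrr; options L={ 0 1 2 3 } R={ 7/2 4 } — 13/4
step 7: add blue to get bbbbrrb; options L={ 0 1 2 3 13/4 } R={ 7/2 4 } — 27/8
step 8: add red to get bbbbrrbr; options L={ 0 1 2 3 13/4 } R={ 27/8 7/2 4 } — 53/16
step 9: add red to get bbbbrrbrr; options L={ 0 1 2 3 13/4 } R={ 53/16 27/8 7/2 4 } — 105/32
step 10: add red to get bbbbrrbrrr; options L={ 0 1 2 3 13/4 } R={ 105/32 53/16 27/8 7/2 4 } — 209/64
step 11: add red to get bbbbrrbrrrr; options L={ 0 1 2 3 13/4 } R={ 209/64 105/32 53/16 27/8 7/2 4 } — 417/128

417/128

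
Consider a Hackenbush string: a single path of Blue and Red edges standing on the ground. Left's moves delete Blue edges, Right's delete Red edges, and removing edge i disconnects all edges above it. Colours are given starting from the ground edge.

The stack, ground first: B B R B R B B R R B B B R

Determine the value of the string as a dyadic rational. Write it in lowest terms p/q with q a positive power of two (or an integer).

Build v(s[:k]) for k = 1..13, string s = B B R B R B B R R B B B R.
B: Left { 0 }, Right { · } gives simplest 1
BB: Left { 0, 1 }, Right { · } gives simplest 2
BBR: Left { 0, 1 }, Right { 2 } gives simplest 3/2
BBRB: Left { 0, 1, 3/2 }, Right { 2 } gives simplest 7/4
BBRBR: Left { 0, 1, 3/2 }, Right { 7/4, 2 } gives simplest 13/8
BBRBRB: Left { 0, 1, 3/2, 13/8 }, Right { 7/4, 2 } gives simplest 27/16
BBRBRBB: Left { 0, 1, 3/2, 13/8, 27/16 }, Right { 7/4, 2 } gives simplest 55/32
BBRBRBBR: Left { 0, 1, 3/2, 13/8, 27/16 }, Right { 55/32, 7/4, 2 } gives simplest 109/64
BBRBRBBRR: Left { 0, 1, 3/2, 13/8, 27/16 }, Right { 109/64, 55/32, 7/4, 2 } gives simplest 217/128
BBRBRBBRRB: Left { 0, 1, 3/2, 13/8, 27/16, 217/128 }, Right { 109/64, 55/32, 7/4, 2 } gives simplest 435/256
BBRBRBBRRBB: Left { 0, 1, 3/2, 13/8, 27/16, 217/128, 435/256 }, Right { 109/64, 55/32, 7/4, 2 } gives simplest 871/512
BBRBRBBRRBBB: Left { 0, 1, 3/2, 13/8, 27/16, 217/128, 435/256, 871/512 }, Right { 109/64, 55/32, 7/4, 2 } gives simplest 1743/1024
BBRBRBBRRBBBR: Left { 0, 1, 3/2, 13/8, 27/16, 217/128, 435/256, 871/512 }, Right { 1743/1024, 109/64, 55/32, 7/4, 2 } gives simplest 3485/2048

3485/2048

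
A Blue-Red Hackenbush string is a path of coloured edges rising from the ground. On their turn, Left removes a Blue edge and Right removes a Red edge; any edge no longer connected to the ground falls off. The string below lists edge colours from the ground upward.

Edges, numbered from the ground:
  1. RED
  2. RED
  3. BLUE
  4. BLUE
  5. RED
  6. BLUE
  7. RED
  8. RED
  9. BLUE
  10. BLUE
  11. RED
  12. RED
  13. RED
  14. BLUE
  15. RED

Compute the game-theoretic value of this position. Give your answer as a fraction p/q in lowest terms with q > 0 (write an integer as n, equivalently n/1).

val(R) = { · | 0 } gives -1
val(RR) = { · | -1,0 } gives -2
val(RRB) = { -2 | -1,0 } gives -3/2
val(RRBB) = { -2,-3/2 | -1,0 } gives -5/4
val(RRBBR) = { -2,-3/2 | -5/4,-1,0 } gives -11/8
val(RRBBRB) = { -2,-3/2,-11/8 | -5/4,-1,0 } gives -21/16
val(RRBBRBR) = { -2,-3/2,-11/8 | -21/16,-5/4,-1,0 } gives -43/32
val(RRBBRBRR) = { -2,-3/2,-11/8 | -43/32,-21/16,-5/4,-1,0 } gives -87/64
val(RRBBRBRRB) = { -2,-3/2,-11/8,-87/64 | -43/32,-21/16,-5/4,-1,0 } gives -173/128
val(RRBBRBRRBB) = { -2,-3/2,-11/8,-87/64,-173/128 | -43/32,-21/16,-5/4,-1,0 } gives -345/256
val(RRBBRBRRBBR) = { -2,-3/2,-11/8,-87/64,-173/128 | -345/256,-43/32,-21/16,-5/4,-1,0 } gives -691/512
val(RRBBRBRRBBRR) = { -2,-3/2,-11/8,-87/64,-173/128 | -691/512,-345/256,-43/32,-21/16,-5/4,-1,0 } gives -1383/1024
val(RRBBRBRRBBRRR) = { -2,-3/2,-11/8,-87/64,-173/128 | -1383/1024,-691/512,-345/256,-43/32,-21/16,-5/4,-1,0 } gives -2767/2048
val(RRBBRBRRBBRRRB) = { -2,-3/2,-11/8,-87/64,-173/128,-2767/2048 | -1383/1024,-691/512,-345/256,-43/32,-21/16,-5/4,-1,0 } gives -5533/4096
val(RRBBRBRRBBRRRBR) = { -2,-3/2,-11/8,-87/64,-173/128,-2767/2048 | -5533/4096,-1383/1024,-691/512,-345/256,-43/32,-21/16,-5/4,-1,0 } gives -11067/8192

-11067/8192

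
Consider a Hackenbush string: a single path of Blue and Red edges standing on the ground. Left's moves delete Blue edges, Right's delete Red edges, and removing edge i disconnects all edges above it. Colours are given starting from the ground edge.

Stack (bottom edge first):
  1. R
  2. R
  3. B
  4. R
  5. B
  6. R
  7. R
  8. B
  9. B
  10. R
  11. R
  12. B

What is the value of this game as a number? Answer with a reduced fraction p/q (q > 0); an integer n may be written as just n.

-1741/1024

g_1 [R]  L=[·]  R=[0]  -> -1
g_2 [RR]  L=[·]  R=[-1,0]  -> -2
g_3 [RRB]  L=[-2]  R=[-1,0]  -> -3/2
g_4 [RRBR]  L=[-2]  R=[-3/2,-1,0]  -> -7/4
g_5 [RRBRB]  L=[-2,-7/4]  R=[-3/2,-1,0]  -> -13/8
g_6 [RRBRBR]  L=[-2,-7/4]  R=[-13/8,-3/2,-1,0]  -> -27/16
g_7 [RRBRBRR]  L=[-2,-7/4]  R=[-27/16,-13/8,-3/2,-1,0]  -> -55/32
g_8 [RRBRBRRB]  L=[-2,-7/4,-55/32]  R=[-27/16,-13/8,-3/2,-1,0]  -> -109/64
g_9 [RRBRBRRBB]  L=[-2,-7/4,-55/32,-109/64]  R=[-27/16,-13/8,-3/2,-1,0]  -> -217/128
g_10 [RRBRBRRBBR]  L=[-2,-7/4,-55/32,-109/64]  R=[-217/128,-27/16,-13/8,-3/2,-1,0]  -> -435/256
g_11 [RRBRBRRBBRR]  L=[-2,-7/4,-55/32,-109/64]  R=[-435/256,-217/128,-27/16,-13/8,-3/2,-1,0]  -> -871/512
g_12 [RRBRBRRBBRRB]  L=[-2,-7/4,-55/32,-109/64,-871/512]  R=[-435/256,-217/128,-27/16,-13/8,-3/2,-1,0]  -> -1741/1024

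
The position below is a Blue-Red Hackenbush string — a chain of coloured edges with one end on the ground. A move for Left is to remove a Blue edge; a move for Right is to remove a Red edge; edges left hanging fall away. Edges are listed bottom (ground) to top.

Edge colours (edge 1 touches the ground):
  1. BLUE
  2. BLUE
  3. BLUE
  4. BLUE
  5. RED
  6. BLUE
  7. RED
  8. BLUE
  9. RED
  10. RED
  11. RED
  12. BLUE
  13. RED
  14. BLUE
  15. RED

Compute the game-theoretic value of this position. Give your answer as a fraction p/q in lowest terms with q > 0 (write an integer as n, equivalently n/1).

Recurse on prefixes of the 15-edge string BLUE BLUE BLUE BLUE RED BLUE RED BLUE RED RED RED BLUE RED BLUE RED:
step 1: add BLUE to get B; options L={ 0 } R={ · } gives 1
step 2: add BLUE to get BB; options L={ 0, 1 } R={ · } gives 2
step 3: add BLUE to get BBB; options L={ 0, 1, 2 } R={ · } gives 3
step 4: add BLUE to get BBBB; options L={ 0, 1, 2, 3 } R={ · } gives 4
step 5: add RED to get BBBBR; options L={ 0, 1, 2, 3 } R={ 4 } gives 7/2
step 6: add BLUE to get BBBBRB; options L={ 0, 1, 2, 3, 7/2 } R={ 4 } gives 15/4
step 7: add RED to get BBBBRBR; options L={ 0, 1, 2, 3, 7/2 } R={ 15/4, 4 } gives 29/8
step 8: add BLUE to get BBBBRBRB; options L={ 0, 1, 2, 3, 7/2, 29/8 } R={ 15/4, 4 } gives 59/16
step 9: add RED to get BBBBRBRBR; options L={ 0, 1, 2, 3, 7/2, 29/8 } R={ 59/16, 15/4, 4 } gives 117/32
step 10: add RED to get BBBBRBRBRR; options L={ 0, 1, 2, 3, 7/2, 29/8 } R={ 117/32, 59/16, 15/4, 4 } gives 233/64
step 11: add RED to get BBBBRBRBRRR; options L={ 0, 1, 2, 3, 7/2, 29/8 } R={ 233/64, 117/32, 59/16, 15/4, 4 } gives 465/128
step 12: add BLUE to get BBBBRBRBRRRB; options L={ 0, 1, 2, 3, 7/2, 29/8, 465/128 } R={ 233/64, 117/32, 59/16, 15/4, 4 } gives 931/256
step 13: add RED to get BBBBRBRBRRRBR; options L={ 0, 1, 2, 3, 7/2, 29/8, 465/128 } R={ 931/256, 233/64, 117/32, 59/16, 15/4, 4 } gives 1861/512
step 14: add BLUE to get BBBBRBRBRRRBRB; options L={ 0, 1, 2, 3, 7/2, 29/8, 465/128, 1861/512 } R={ 931/256, 233/64, 117/32, 59/16, 15/4, 4 } gives 3723/1024
step 15: add RED to get BBBBRBRBRRRBRBR; options L={ 0, 1, 2, 3, 7/2, 29/8, 465/128, 1861/512 } R={ 3723/1024, 931/256, 233/64, 117/32, 59/16, 15/4, 4 } gives 7445/2048

7445/2048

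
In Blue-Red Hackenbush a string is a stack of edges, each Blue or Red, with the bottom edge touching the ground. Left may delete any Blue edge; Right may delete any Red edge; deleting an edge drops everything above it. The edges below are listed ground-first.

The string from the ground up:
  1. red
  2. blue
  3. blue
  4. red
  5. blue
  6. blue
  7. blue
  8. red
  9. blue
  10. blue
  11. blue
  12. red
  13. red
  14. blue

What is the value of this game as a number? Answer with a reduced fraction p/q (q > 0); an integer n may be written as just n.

-2189/8192

value(r) = { · | 0 } — -1
value(rb) = { -1 | 0 } — -1/2
value(rbb) = { -1,-1/2 | 0 } — -1/4
value(rbbr) = { -1,-1/2 | -1/4,0 } — -3/8
value(rbbrb) = { -1,-1/2,-3/8 | -1/4,0 } — -5/16
value(rbbrbb) = { -1,-1/2,-3/8,-5/16 | -1/4,0 } — -9/32
value(rbbrbbb) = { -1,-1/2,-3/8,-5/16,-9/32 | -1/4,0 } — -17/64
value(rbbrbbbr) = { -1,-1/2,-3/8,-5/16,-9/32 | -17/64,-1/4,0 } — -35/128
value(rbbrbbbrb) = { -1,-1/2,-3/8,-5/16,-9/32,-35/128 | -17/64,-1/4,0 } — -69/256
value(rbbrbbbrbb) = { -1,-1/2,-3/8,-5/16,-9/32,-35/128,-69/256 | -17/64,-1/4,0 } — -137/512
value(rbbrbbbrbbb) = { -1,-1/2,-3/8,-5/16,-9/32,-35/128,-69/256,-137/512 | -17/64,-1/4,0 } — -273/1024
value(rbbrbbbrbbbr) = { -1,-1/2,-3/8,-5/16,-9/32,-35/128,-69/256,-137/512 | -273/1024,-17/64,-1/4,0 } — -547/2048
value(rbbrbbbrbbbrr) = { -1,-1/2,-3/8,-5/16,-9/32,-35/128,-69/256,-137/512 | -547/2048,-273/1024,-17/64,-1/4,0 } — -1095/4096
value(rbbrbbbrbbbrrb) = { -1,-1/2,-3/8,-5/16,-9/32,-35/128,-69/256,-137/512,-1095/4096 | -547/2048,-273/1024,-17/64,-1/4,0 } — -2189/8192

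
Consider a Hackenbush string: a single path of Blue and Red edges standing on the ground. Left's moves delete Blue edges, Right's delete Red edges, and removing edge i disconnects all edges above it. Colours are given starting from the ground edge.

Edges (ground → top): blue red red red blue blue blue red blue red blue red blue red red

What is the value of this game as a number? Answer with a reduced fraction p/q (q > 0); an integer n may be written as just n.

Recurse on prefixes of the 15-edge string blue red red red blue blue blue red blue red blue red blue red red:
v(b) = { 0 | none } -> 1
v(br) = { 0 | 1 } -> 1/2
v(brr) = { 0 | 1/2 1 } -> 1/4
v(brrr) = { 0 | 1/4 1/2 1 } -> 1/8
v(brrrb) = { 0 1/8 | 1/4 1/2 1 } -> 3/16
v(brrrbb) = { 0 1/8 3/16 | 1/4 1/2 1 } -> 7/32
v(brrrbbb) = { 0 1/8 3/16 7/32 | 1/4 1/2 1 } -> 15/64
v(brrrbbbr) = { 0 1/8 3/16 7/32 | 15/64 1/4 1/2 1 } -> 29/128
v(brrrbbbrb) = { 0 1/8 3/16 7/32 29/128 | 15/64 1/4 1/2 1 } -> 59/256
v(brrrbbbrbr) = { 0 1/8 3/16 7/32 29/128 | 59/256 15/64 1/4 1/2 1 } -> 117/512
v(brrrbbbrbrb) = { 0 1/8 3/16 7/32 29/128 117/512 | 59/256 15/64 1/4 1/2 1 } -> 235/1024
v(brrrbbbrbrbr) = { 0 1/8 3/16 7/32 29/128 117/512 | 235/1024 59/256 15/64 1/4 1/2 1 } -> 469/2048
v(brrrbbbrbrbrb) = { 0 1/8 3/16 7/32 29/128 117/512 469/2048 | 235/1024 59/256 15/64 1/4 1/2 1 } -> 939/4096
v(brrrbbbrbrbrbr) = { 0 1/8 3/16 7/32 29/128 117/512 469/2048 | 939/4096 235/1024 59/256 15/64 1/4 1/2 1 } -> 1877/8192
v(brrrbbbrbrbrbrr) = { 0 1/8 3/16 7/32 29/128 117/512 469/2048 | 1877/8192 939/4096 235/1024 59/256 15/64 1/4 1/2 1 } -> 3753/16384

3753/16384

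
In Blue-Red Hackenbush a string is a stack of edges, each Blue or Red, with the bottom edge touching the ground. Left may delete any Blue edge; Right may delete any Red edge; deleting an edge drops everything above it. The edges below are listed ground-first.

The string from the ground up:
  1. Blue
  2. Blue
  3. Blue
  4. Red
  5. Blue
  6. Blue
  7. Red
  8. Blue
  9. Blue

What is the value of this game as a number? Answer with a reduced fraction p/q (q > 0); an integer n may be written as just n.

183/64

Prefix values for Blue Blue Blue Red Blue Blue Red Blue Blue via {L|R} + simplicity:
value_1 [B]  L=[0]  R=[(no moves)]  gives 1
value_2 [BB]  L=[0 1]  R=[(no moves)]  gives 2
value_3 [BBB]  L=[0 1 2]  R=[(no moves)]  gives 3
value_4 [BBBR]  L=[0 1 2]  R=[3]  gives 5/2
value_5 [BBBRB]  L=[0 1 2 5/2]  R=[3]  gives 11/4
value_6 [BBBRBB]  L=[0 1 2 5/2 11/4]  R=[3]  gives 23/8
value_7 [BBBRBBR]  L=[0 1 2 5/2 11/4]  R=[23/8 3]  gives 45/16
value_8 [BBBRBBRB]  L=[0 1 2 5/2 11/4 45/16]  R=[23/8 3]  gives 91/32
value_9 [BBBRBBRBB]  L=[0 1 2 5/2 11/4 45/16 91/32]  R=[23/8 3]  gives 183/64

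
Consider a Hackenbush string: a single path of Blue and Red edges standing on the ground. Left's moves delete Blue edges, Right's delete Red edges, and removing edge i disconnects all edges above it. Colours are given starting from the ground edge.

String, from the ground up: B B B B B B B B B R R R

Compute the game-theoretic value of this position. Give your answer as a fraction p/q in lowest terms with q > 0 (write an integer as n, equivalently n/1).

65/8

Prefix values for B B B B B B B B B R R R via {L|R} + simplicity:
B: Left { 0 }, Right {  } → simplest 1
BB: Left { 0 1 }, Right {  } → simplest 2
BBB: Left { 0 1 2 }, Right {  } → simplest 3
BBBB: Left { 0 1 2 3 }, Right {  } → simplest 4
BBBBB: Left { 0 1 2 3 4 }, Right {  } → simplest 5
BBBBBB: Left { 0 1 2 3 4 5 }, Right {  } → simplest 6
BBBBBBB: Left { 0 1 2 3 4 5 6 }, Right {  } → simplest 7
BBBBBBBB: Left { 0 1 2 3 4 5 6 7 }, Right {  } → simplest 8
BBBBBBBBB: Left { 0 1 2 3 4 5 6 7 8 }, Right {  } → simplest 9
BBBBBBBBBR: Left { 0 1 2 3 4 5 6 7 8 }, Right { 9 } → simplest 17/2
BBBBBBBBBRR: Left { 0 1 2 3 4 5 6 7 8 }, Right { 17/2 9 } → simplest 33/4
BBBBBBBBBRRR: Left { 0 1 2 3 4 5 6 7 8 }, Right { 33/4 17/2 9 } → simplest 65/8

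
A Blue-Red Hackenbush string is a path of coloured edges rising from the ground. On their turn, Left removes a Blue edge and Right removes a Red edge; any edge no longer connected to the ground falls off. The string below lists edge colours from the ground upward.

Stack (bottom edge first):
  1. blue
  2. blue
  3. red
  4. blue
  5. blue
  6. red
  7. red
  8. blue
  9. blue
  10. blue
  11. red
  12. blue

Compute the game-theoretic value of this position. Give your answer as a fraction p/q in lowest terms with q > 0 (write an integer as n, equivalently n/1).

1851/1024

Build v(s[:k]) for k = 1..12, string s = blue blue red blue blue red red blue blue blue red blue.
b: Left { 0 }, Right {  } -> simplest 1
bb: Left { 0, 1 }, Right {  } -> simplest 2
bbr: Left { 0, 1 }, Right { 2 } -> simplest 3/2
bbrb: Left { 0, 1, 3/2 }, Right { 2 } -> simplest 7/4
bbrbb: Left { 0, 1, 3/2, 7/4 }, Right { 2 } -> simplest 15/8
bbrbbr: Left { 0, 1, 3/2, 7/4 }, Right { 15/8, 2 } -> simplest 29/16
bbrbbrr: Left { 0, 1, 3/2, 7/4 }, Right { 29/16, 15/8, 2 } -> simplest 57/32
bbrbbrrb: Left { 0, 1, 3/2, 7/4, 57/32 }, Right { 29/16, 15/8, 2 } -> simplest 115/64
bbrbbrrbb: Left { 0, 1, 3/2, 7/4, 57/32, 115/64 }, Right { 29/16, 15/8, 2 } -> simplest 231/128
bbrbbrrbbb: Left { 0, 1, 3/2, 7/4, 57/32, 115/64, 231/128 }, Right { 29/16, 15/8, 2 } -> simplest 463/256
bbrbbrrbbbr: Left { 0, 1, 3/2, 7/4, 57/32, 115/64, 231/128 }, Right { 463/256, 29/16, 15/8, 2 } -> simplest 925/512
bbrbbrrbbbrb: Left { 0, 1, 3/2, 7/4, 57/32, 115/64, 231/128, 925/512 }, Right { 463/256, 29/16, 15/8, 2 } -> simplest 1851/1024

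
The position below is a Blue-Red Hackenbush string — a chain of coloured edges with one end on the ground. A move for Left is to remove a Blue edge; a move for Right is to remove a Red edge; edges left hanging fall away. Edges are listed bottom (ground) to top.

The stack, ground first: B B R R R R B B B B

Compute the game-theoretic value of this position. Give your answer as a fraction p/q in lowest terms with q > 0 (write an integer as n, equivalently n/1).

g(B) = { 0 | · } -> 1
g(BB) = { 0; 1 | · } -> 2
g(BBR) = { 0; 1 | 2 } -> 3/2
g(BBRR) = { 0; 1 | 3/2; 2 } -> 5/4
g(BBRRR) = { 0; 1 | 5/4; 3/2; 2 } -> 9/8
g(BBRRRR) = { 0; 1 | 9/8; 5/4; 3/2; 2 } -> 17/16
g(BBRRRRB) = { 0; 1; 17/16 | 9/8; 5/4; 3/2; 2 } -> 35/32
g(BBRRRRBB) = { 0; 1; 17/16; 35/32 | 9/8; 5/4; 3/2; 2 } -> 71/64
g(BBRRRRBBB) = { 0; 1; 17/16; 35/32; 71/64 | 9/8; 5/4; 3/2; 2 } -> 143/128
g(BBRRRRBBBB) = { 0; 1; 17/16; 35/32; 71/64; 143/128 | 9/8; 5/4; 3/2; 2 } -> 287/256

287/256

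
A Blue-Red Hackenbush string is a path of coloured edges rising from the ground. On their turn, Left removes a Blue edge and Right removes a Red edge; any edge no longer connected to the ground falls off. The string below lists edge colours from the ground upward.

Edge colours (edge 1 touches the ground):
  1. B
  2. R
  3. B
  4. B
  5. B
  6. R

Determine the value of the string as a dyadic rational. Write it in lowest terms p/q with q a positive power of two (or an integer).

1 of 6 · B · max L 0 · min R +∞ => 1
2 of 6 · BR · max L 0 · min R 1 => 1/2
3 of 6 · BRB · max L 1/2 · min R 1 => 3/4
4 of 6 · BRBB · max L 3/4 · min R 1 => 7/8
5 of 6 · BRBBB · max L 7/8 · min R 1 => 15/16
6 of 6 · BRBBBR · max L 7/8 · min R 15/16 => 29/32

29/32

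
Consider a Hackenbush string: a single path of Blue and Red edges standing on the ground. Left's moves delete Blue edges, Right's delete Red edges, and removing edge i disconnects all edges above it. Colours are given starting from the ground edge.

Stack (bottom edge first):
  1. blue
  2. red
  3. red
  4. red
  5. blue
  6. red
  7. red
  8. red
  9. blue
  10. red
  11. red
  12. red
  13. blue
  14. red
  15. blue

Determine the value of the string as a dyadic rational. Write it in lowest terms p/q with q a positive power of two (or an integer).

Prefix values for blue red red red blue red red red blue red red red blue red blue via {L|R} + simplicity:
G_1 [b]  L=[0]  R=[∅]  = 1
G_2 [br]  L=[0]  R=[1]  = 1/2
G_3 [brr]  L=[0]  R=[1/2 1]  = 1/4
G_4 [brrr]  L=[0]  R=[1/4 1/2 1]  = 1/8
G_5 [brrrb]  L=[0 1/8]  R=[1/4 1/2 1]  = 3/16
G_6 [brrrbr]  L=[0 1/8]  R=[3/16 1/4 1/2 1]  = 5/32
G_7 [brrrbrr]  L=[0 1/8]  R=[5/32 3/16 1/4 1/2 1]  = 9/64
G_8 [brrrbrrr]  L=[0 1/8]  R=[9/64 5/32 3/16 1/4 1/2 1]  = 17/128
G_9 [brrrbrrrb]  L=[0 1/8 17/128]  R=[9/64 5/32 3/16 1/4 1/2 1]  = 35/256
G_10 [brrrbrrrbr]  L=[0 1/8 17/128]  R=[35/256 9/64 5/32 3/16 1/4 1/2 1]  = 69/512
G_11 [brrrbrrrbrr]  L=[0 1/8 17/128]  R=[69/512 35/256 9/64 5/32 3/16 1/4 1/2 1]  = 137/1024
G_12 [brrrbrrrbrrr]  L=[0 1/8 17/128]  R=[137/1024 69/512 35/256 9/64 5/32 3/16 1/4 1/2 1]  = 273/2048
G_13 [brrrbrrrbrrrb]  L=[0 1/8 17/128 273/2048]  R=[137/1024 69/512 35/256 9/64 5/32 3/16 1/4 1/2 1]  = 547/4096
G_14 [brrrbrrrbrrrbr]  L=[0 1/8 17/128 273/2048]  R=[547/4096 137/1024 69/512 35/256 9/64 5/32 3/16 1/4 1/2 1]  = 1093/8192
G_15 [brrrbrrrbrrrbrb]  L=[0 1/8 17/128 273/2048 1093/8192]  R=[547/4096 137/1024 69/512 35/256 9/64 5/32 3/16 1/4 1/2 1]  = 2187/16384

2187/16384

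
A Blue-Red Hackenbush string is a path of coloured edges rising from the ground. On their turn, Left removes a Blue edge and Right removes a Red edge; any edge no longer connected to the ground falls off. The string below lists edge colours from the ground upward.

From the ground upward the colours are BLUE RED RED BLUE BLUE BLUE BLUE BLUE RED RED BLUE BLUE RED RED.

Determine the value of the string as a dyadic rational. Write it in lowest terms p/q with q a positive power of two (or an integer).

B: Left { 0 }, Right { ∅ } -> simplest 1
BR: Left { 0 }, Right { 1 } -> simplest 1/2
BRR: Left { 0 }, Right { 1/2,1 } -> simplest 1/4
BRRB: Left { 0,1/4 }, Right { 1/2,1 } -> simplest 3/8
BRRBB: Left { 0,1/4,3/8 }, Right { 1/2,1 } -> simplest 7/16
BRRBBB: Left { 0,1/4,3/8,7/16 }, Right { 1/2,1 } -> simplest 15/32
BRRBBBB: Left { 0,1/4,3/8,7/16,15/32 }, Right { 1/2,1 } -> simplest 31/64
BRRBBBBB: Left { 0,1/4,3/8,7/16,15/32,31/64 }, Right { 1/2,1 } -> simplest 63/128
BRRBBBBBR: Left { 0,1/4,3/8,7/16,15/32,31/64 }, Right { 63/128,1/2,1 } -> simplest 125/256
BRRBBBBBRR: Left { 0,1/4,3/8,7/16,15/32,31/64 }, Right { 125/256,63/128,1/2,1 } -> simplest 249/512
BRRBBBBBRRB: Left { 0,1/4,3/8,7/16,15/32,31/64,249/512 }, Right { 125/256,63/128,1/2,1 } -> simplest 499/1024
BRRBBBBBRRBB: Left { 0,1/4,3/8,7/16,15/32,31/64,249/512,499/1024 }, Right { 125/256,63/128,1/2,1 } -> simplest 999/2048
BRRBBBBBRRBBR: Left { 0,1/4,3/8,7/16,15/32,31/64,249/512,499/1024 }, Right { 999/2048,125/256,63/128,1/2,1 } -> simplest 1997/4096
BRRBBBBBRRBBRR: Left { 0,1/4,3/8,7/16,15/32,31/64,249/512,499/1024 }, Right { 1997/4096,999/2048,125/256,63/128,1/2,1 } -> simplest 3993/8192

3993/8192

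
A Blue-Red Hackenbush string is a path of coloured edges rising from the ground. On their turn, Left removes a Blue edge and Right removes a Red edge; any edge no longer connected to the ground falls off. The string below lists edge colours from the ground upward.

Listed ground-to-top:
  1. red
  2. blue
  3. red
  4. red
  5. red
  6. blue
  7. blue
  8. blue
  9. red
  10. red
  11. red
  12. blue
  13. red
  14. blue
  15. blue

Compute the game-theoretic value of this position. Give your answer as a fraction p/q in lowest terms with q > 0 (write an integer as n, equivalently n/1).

-14569/16384

Build value(s[:k]) for k = 1..15, string s = red blue red red red blue blue blue red red red blue red blue blue.
step 1: add red to get r; options L={  } R={ 0 } -> -1
step 2: add blue to get rb; options L={ -1 } R={ 0 } -> -1/2
step 3: add red to get rbr; options L={ -1 } R={ -1/2; 0 } -> -3/4
step 4: add red to get rbrr; options L={ -1 } R={ -3/4; -1/2; 0 } -> -7/8
step 5: add red to get rbrrr; options L={ -1 } R={ -7/8; -3/4; -1/2; 0 } -> -15/16
step 6: add blue to get rbrrrb; options L={ -1; -15/16 } R={ -7/8; -3/4; -1/2; 0 } -> -29/32
step 7: add blue to get rbrrrbb; options L={ -1; -15/16; -29/32 } R={ -7/8; -3/4; -1/2; 0 } -> -57/64
step 8: add blue to get rbrrrbbb; options L={ -1; -15/16; -29/32; -57/64 } R={ -7/8; -3/4; -1/2; 0 } -> -113/128
step 9: add red to get rbrrrbbbr; options L={ -1; -15/16; -29/32; -57/64 } R={ -113/128; -7/8; -3/4; -1/2; 0 } -> -227/256
step 10: add red to get rbrrrbbbrr; options L={ -1; -15/16; -29/32; -57/64 } R={ -227/256; -113/128; -7/8; -3/4; -1/2; 0 } -> -455/512
step 11: add red to get rbrrrbbbrrr; options L={ -1; -15/16; -29/32; -57/64 } R={ -455/512; -227/256; -113/128; -7/8; -3/4; -1/2; 0 } -> -911/1024
step 12: add blue to get rbrrrbbbrrrb; options L={ -1; -15/16; -29/32; -57/64; -911/1024 } R={ -455/512; -227/256; -113/128; -7/8; -3/4; -1/2; 0 } -> -1821/2048
step 13: add red to get rbrrrbbbrrrbr; options L={ -1; -15/16; -29/32; -57/64; -911/1024 } R={ -1821/2048; -455/512; -227/256; -113/128; -7/8; -3/4; -1/2; 0 } -> -3643/4096
step 14: add blue to get rbrrrbbbrrrbrb; options L={ -1; -15/16; -29/32; -57/64; -911/1024; -3643/4096 } R={ -1821/2048; -455/512; -227/256; -113/128; -7/8; -3/4; -1/2; 0 } -> -7285/8192
step 15: add blue to get rbrrrbbbrrrbrbb; options L={ -1; -15/16; -29/32; -57/64; -911/1024; -3643/4096; -7285/8192 } R={ -1821/2048; -455/512; -227/256; -113/128; -7/8; -3/4; -1/2; 0 } -> -14569/16384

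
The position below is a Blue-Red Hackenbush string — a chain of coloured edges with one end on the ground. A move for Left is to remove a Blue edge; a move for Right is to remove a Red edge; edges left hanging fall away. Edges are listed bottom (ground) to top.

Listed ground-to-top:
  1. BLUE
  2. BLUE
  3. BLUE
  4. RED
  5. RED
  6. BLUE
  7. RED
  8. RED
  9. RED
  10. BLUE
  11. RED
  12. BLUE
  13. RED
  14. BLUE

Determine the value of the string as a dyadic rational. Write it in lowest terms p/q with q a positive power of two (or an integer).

step 1: add BLUE to get B; options L={ 0 } R={ — } => 1
step 2: add BLUE to get BB; options L={ 0; 1 } R={ — } => 2
step 3: add BLUE to get BBB; options L={ 0; 1; 2 } R={ — } => 3
step 4: add RED to get BBBR; options L={ 0; 1; 2 } R={ 3 } => 5/2
step 5: add RED to get BBBRR; options L={ 0; 1; 2 } R={ 5/2; 3 } => 9/4
step 6: add BLUE to get BBBRRB; options L={ 0; 1; 2; 9/4 } R={ 5/2; 3 } => 19/8
step 7: add RED to get BBBRRBR; options L={ 0; 1; 2; 9/4 } R={ 19/8; 5/2; 3 } => 37/16
step 8: add RED to get BBBRRBRR; options L={ 0; 1; 2; 9/4 } R={ 37/16; 19/8; 5/2; 3 } => 73/32
step 9: add RED to get BBBRRBRRR; options L={ 0; 1; 2; 9/4 } R={ 73/32; 37/16; 19/8; 5/2; 3 } => 145/64
step 10: add BLUE to get BBBRRBRRRB; options L={ 0; 1; 2; 9/4; 145/64 } R={ 73/32; 37/16; 19/8; 5/2; 3 } => 291/128
step 11: add RED to get BBBRRBRRRBR; options L={ 0; 1; 2; 9/4; 145/64 } R={ 291/128; 73/32; 37/16; 19/8; 5/2; 3 } => 581/256
step 12: add BLUE to get BBBRRBRRRBRB; options L={ 0; 1; 2; 9/4; 145/64; 581/256 } R={ 291/128; 73/32; 37/16; 19/8; 5/2; 3 } => 1163/512
step 13: add RED to get BBBRRBRRRBRBR; options L={ 0; 1; 2; 9/4; 145/64; 581/256 } R={ 1163/512; 291/128; 73/32; 37/16; 19/8; 5/2; 3 } => 2325/1024
step 14: add BLUE to get BBBRRBRRRBRBRB; options L={ 0; 1; 2; 9/4; 145/64; 581/256; 2325/1024 } R={ 1163/512; 291/128; 73/32; 37/16; 19/8; 5/2; 3 } => 4651/2048

4651/2048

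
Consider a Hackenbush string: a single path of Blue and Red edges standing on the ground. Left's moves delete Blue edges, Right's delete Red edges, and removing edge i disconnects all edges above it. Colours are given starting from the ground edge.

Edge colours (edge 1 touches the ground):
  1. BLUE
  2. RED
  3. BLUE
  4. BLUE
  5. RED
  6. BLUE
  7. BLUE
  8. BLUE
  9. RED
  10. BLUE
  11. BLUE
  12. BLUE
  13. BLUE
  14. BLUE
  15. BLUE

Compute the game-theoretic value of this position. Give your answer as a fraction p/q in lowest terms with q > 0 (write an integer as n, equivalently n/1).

14207/16384

Recurse on prefixes of the 15-edge string BLUE RED BLUE BLUE RED BLUE BLUE BLUE RED BLUE BLUE BLUE BLUE BLUE BLUE:
value(B) = { 0 | ∅ } so 1
value(BR) = { 0 | 1 } so 1/2
value(BRB) = { 0,1/2 | 1 } so 3/4
value(BRBB) = { 0,1/2,3/4 | 1 } so 7/8
value(BRBBR) = { 0,1/2,3/4 | 7/8,1 } so 13/16
value(BRBBRB) = { 0,1/2,3/4,13/16 | 7/8,1 } so 27/32
value(BRBBRBB) = { 0,1/2,3/4,13/16,27/32 | 7/8,1 } so 55/64
value(BRBBRBBB) = { 0,1/2,3/4,13/16,27/32,55/64 | 7/8,1 } so 111/128
value(BRBBRBBBR) = { 0,1/2,3/4,13/16,27/32,55/64 | 111/128,7/8,1 } so 221/256
value(BRBBRBBBRB) = { 0,1/2,3/4,13/16,27/32,55/64,221/256 | 111/128,7/8,1 } so 443/512
value(BRBBRBBBRBB) = { 0,1/2,3/4,13/16,27/32,55/64,221/256,443/512 | 111/128,7/8,1 } so 887/1024
value(BRBBRBBBRBBB) = { 0,1/2,3/4,13/16,27/32,55/64,221/256,443/512,887/1024 | 111/128,7/8,1 } so 1775/2048
value(BRBBRBBBRBBBB) = { 0,1/2,3/4,13/16,27/32,55/64,221/256,443/512,887/1024,1775/2048 | 111/128,7/8,1 } so 3551/4096
value(BRBBRBBBRBBBBB) = { 0,1/2,3/4,13/16,27/32,55/64,221/256,443/512,887/1024,1775/2048,3551/4096 | 111/128,7/8,1 } so 7103/8192
value(BRBBRBBBRBBBBBB) = { 0,1/2,3/4,13/16,27/32,55/64,221/256,443/512,887/1024,1775/2048,3551/4096,7103/8192 | 111/128,7/8,1 } so 14207/16384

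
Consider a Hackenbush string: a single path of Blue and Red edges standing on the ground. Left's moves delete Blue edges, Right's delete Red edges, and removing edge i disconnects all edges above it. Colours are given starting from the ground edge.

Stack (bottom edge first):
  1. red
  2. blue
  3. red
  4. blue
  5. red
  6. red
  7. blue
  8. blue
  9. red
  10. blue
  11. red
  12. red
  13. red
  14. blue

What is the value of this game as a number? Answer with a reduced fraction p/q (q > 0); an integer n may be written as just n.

-5725/8192

Prefix values for red blue red blue red red blue blue red blue red red red blue via {L|R} + simplicity:
G_1 [r]  L=[∅]  R=[0]  so -1
G_2 [rb]  L=[-1]  R=[0]  so -1/2
G_3 [rbr]  L=[-1]  R=[-1/2; 0]  so -3/4
G_4 [rbrb]  L=[-1; -3/4]  R=[-1/2; 0]  so -5/8
G_5 [rbrbr]  L=[-1; -3/4]  R=[-5/8; -1/2; 0]  so -11/16
G_6 [rbrbrr]  L=[-1; -3/4]  R=[-11/16; -5/8; -1/2; 0]  so -23/32
G_7 [rbrbrrb]  L=[-1; -3/4; -23/32]  R=[-11/16; -5/8; -1/2; 0]  so -45/64
G_8 [rbrbrrbb]  L=[-1; -3/4; -23/32; -45/64]  R=[-11/16; -5/8; -1/2; 0]  so -89/128
G_9 [rbrbrrbbr]  L=[-1; -3/4; -23/32; -45/64]  R=[-89/128; -11/16; -5/8; -1/2; 0]  so -179/256
G_10 [rbrbrrbbrb]  L=[-1; -3/4; -23/32; -45/64; -179/256]  R=[-89/128; -11/16; -5/8; -1/2; 0]  so -357/512
G_11 [rbrbrrbbrbr]  L=[-1; -3/4; -23/32; -45/64; -179/256]  R=[-357/512; -89/128; -11/16; -5/8; -1/2; 0]  so -715/1024
G_12 [rbrbrrbbrbrr]  L=[-1; -3/4; -23/32; -45/64; -179/256]  R=[-715/1024; -357/512; -89/128; -11/16; -5/8; -1/2; 0]  so -1431/2048
G_13 [rbrbrrbbrbrrr]  L=[-1; -3/4; -23/32; -45/64; -179/256]  R=[-1431/2048; -715/1024; -357/512; -89/128; -11/16; -5/8; -1/2; 0]  so -2863/4096
G_14 [rbrbrrbbrbrrrb]  L=[-1; -3/4; -23/32; -45/64; -179/256; -2863/4096]  R=[-1431/2048; -715/1024; -357/512; -89/128; -11/16; -5/8; -1/2; 0]  so -5725/8192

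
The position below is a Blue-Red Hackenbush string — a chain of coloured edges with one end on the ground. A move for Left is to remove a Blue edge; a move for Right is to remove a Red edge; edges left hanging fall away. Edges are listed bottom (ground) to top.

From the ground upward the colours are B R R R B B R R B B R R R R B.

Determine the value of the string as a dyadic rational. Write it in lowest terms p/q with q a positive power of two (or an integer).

3267/16384

val(B) = { 0 | (no moves) } — 1
val(BR) = { 0 | 1 } — 1/2
val(BRR) = { 0 | 1/2 1 } — 1/4
val(BRRR) = { 0 | 1/4 1/2 1 } — 1/8
val(BRRRB) = { 0 1/8 | 1/4 1/2 1 } — 3/16
val(BRRRBB) = { 0 1/8 3/16 | 1/4 1/2 1 } — 7/32
val(BRRRBBR) = { 0 1/8 3/16 | 7/32 1/4 1/2 1 } — 13/64
val(BRRRBBRR) = { 0 1/8 3/16 | 13/64 7/32 1/4 1/2 1 } — 25/128
val(BRRRBBRRB) = { 0 1/8 3/16 25/128 | 13/64 7/32 1/4 1/2 1 } — 51/256
val(BRRRBBRRBB) = { 0 1/8 3/16 25/128 51/256 | 13/64 7/32 1/4 1/2 1 } — 103/512
val(BRRRBBRRBBR) = { 0 1/8 3/16 25/128 51/256 | 103/512 13/64 7/32 1/4 1/2 1 } — 205/1024
val(BRRRBBRRBBRR) = { 0 1/8 3/16 25/128 51/256 | 205/1024 103/512 13/64 7/32 1/4 1/2 1 } — 409/2048
val(BRRRBBRRBBRRR) = { 0 1/8 3/16 25/128 51/256 | 409/2048 205/1024 103/512 13/64 7/32 1/4 1/2 1 } — 817/4096
val(BRRRBBRRBBRRRR) = { 0 1/8 3/16 25/128 51/256 | 817/4096 409/2048 205/1024 103/512 13/64 7/32 1/4 1/2 1 } — 1633/8192
val(BRRRBBRRBBRRRRB) = { 0 1/8 3/16 25/128 51/256 1633/8192 | 817/4096 409/2048 205/1024 103/512 13/64 7/32 1/4 1/2 1 } — 3267/16384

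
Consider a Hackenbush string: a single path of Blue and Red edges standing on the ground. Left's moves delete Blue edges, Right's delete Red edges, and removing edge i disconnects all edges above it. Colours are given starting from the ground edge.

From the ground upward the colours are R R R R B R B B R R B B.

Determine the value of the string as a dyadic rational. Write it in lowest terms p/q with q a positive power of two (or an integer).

1 of 12 · R · max L −∞ · min R 0 -> -1
2 of 12 · RR · max L −∞ · min R -1 -> -2
3 of 12 · RRR · max L −∞ · min R -2 -> -3
4 of 12 · RRRR · max L −∞ · min R -3 -> -4
5 of 12 · RRRRB · max L -4 · min R -3 -> -7/2
6 of 12 · RRRRBR · max L -4 · min R -7/2 -> -15/4
7 of 12 · RRRRBRB · max L -15/4 · min R -7/2 -> -29/8
8 of 12 · RRRRBRBB · max L -29/8 · min R -7/2 -> -57/16
9 of 12 · RRRRBRBBR · max L -29/8 · min R -57/16 -> -115/32
10 of 12 · RRRRBRBBRR · max L -29/8 · min R -115/32 -> -231/64
11 of 12 · RRRRBRBBRRB · max L -231/64 · min R -115/32 -> -461/128
12 of 12 · RRRRBRBBRRBB · max L -461/128 · min R -115/32 -> -921/256

-921/256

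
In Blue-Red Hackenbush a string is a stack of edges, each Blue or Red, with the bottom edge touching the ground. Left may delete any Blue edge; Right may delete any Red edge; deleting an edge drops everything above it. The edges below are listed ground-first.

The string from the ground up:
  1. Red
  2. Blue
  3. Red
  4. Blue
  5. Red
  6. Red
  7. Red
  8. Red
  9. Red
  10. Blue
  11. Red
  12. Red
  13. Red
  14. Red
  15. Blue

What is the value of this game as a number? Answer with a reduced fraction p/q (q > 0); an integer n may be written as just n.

-12221/16384

val(R) = { ∅ | 0 } -> -1
val(RB) = { -1 | 0 } -> -1/2
val(RBR) = { -1 | -1/2,0 } -> -3/4
val(RBRB) = { -1,-3/4 | -1/2,0 } -> -5/8
val(RBRBR) = { -1,-3/4 | -5/8,-1/2,0 } -> -11/16
val(RBRBRR) = { -1,-3/4 | -11/16,-5/8,-1/2,0 } -> -23/32
val(RBRBRRR) = { -1,-3/4 | -23/32,-11/16,-5/8,-1/2,0 } -> -47/64
val(RBRBRRRR) = { -1,-3/4 | -47/64,-23/32,-11/16,-5/8,-1/2,0 } -> -95/128
val(RBRBRRRRR) = { -1,-3/4 | -95/128,-47/64,-23/32,-11/16,-5/8,-1/2,0 } -> -191/256
val(RBRBRRRRRB) = { -1,-3/4,-191/256 | -95/128,-47/64,-23/32,-11/16,-5/8,-1/2,0 } -> -381/512
val(RBRBRRRRRBR) = { -1,-3/4,-191/256 | -381/512,-95/128,-47/64,-23/32,-11/16,-5/8,-1/2,0 } -> -763/1024
val(RBRBRRRRRBRR) = { -1,-3/4,-191/256 | -763/1024,-381/512,-95/128,-47/64,-23/32,-11/16,-5/8,-1/2,0 } -> -1527/2048
val(RBRBRRRRRBRRR) = { -1,-3/4,-191/256 | -1527/2048,-763/1024,-381/512,-95/128,-47/64,-23/32,-11/16,-5/8,-1/2,0 } -> -3055/4096
val(RBRBRRRRRBRRRR) = { -1,-3/4,-191/256 | -3055/4096,-1527/2048,-763/1024,-381/512,-95/128,-47/64,-23/32,-11/16,-5/8,-1/2,0 } -> -6111/8192
val(RBRBRRRRRBRRRRB) = { -1,-3/4,-191/256,-6111/8192 | -3055/4096,-1527/2048,-763/1024,-381/512,-95/128,-47/64,-23/32,-11/16,-5/8,-1/2,0 } -> -12221/16384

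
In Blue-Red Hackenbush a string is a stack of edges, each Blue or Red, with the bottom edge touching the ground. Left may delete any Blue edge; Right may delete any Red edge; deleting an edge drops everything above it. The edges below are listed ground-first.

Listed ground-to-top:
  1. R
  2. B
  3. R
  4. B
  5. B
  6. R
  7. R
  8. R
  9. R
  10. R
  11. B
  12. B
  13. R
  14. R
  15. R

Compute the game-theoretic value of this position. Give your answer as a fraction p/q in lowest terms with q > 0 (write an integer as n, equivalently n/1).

-10191/16384

R: Left { · }, Right { 0 } ⇒ simplest -1
RB: Left { -1 }, Right { 0 } ⇒ simplest -1/2
RBR: Left { -1 }, Right { -1/2 0 } ⇒ simplest -3/4
RBRB: Left { -1 -3/4 }, Right { -1/2 0 } ⇒ simplest -5/8
RBRBB: Left { -1 -3/4 -5/8 }, Right { -1/2 0 } ⇒ simplest -9/16
RBRBBR: Left { -1 -3/4 -5/8 }, Right { -9/16 -1/2 0 } ⇒ simplest -19/32
RBRBBRR: Left { -1 -3/4 -5/8 }, Right { -19/32 -9/16 -1/2 0 } ⇒ simplest -39/64
RBRBBRRR: Left { -1 -3/4 -5/8 }, Right { -39/64 -19/32 -9/16 -1/2 0 } ⇒ simplest -79/128
RBRBBRRRR: Left { -1 -3/4 -5/8 }, Right { -79/128 -39/64 -19/32 -9/16 -1/2 0 } ⇒ simplest -159/256
RBRBBRRRRR: Left { -1 -3/4 -5/8 }, Right { -159/256 -79/128 -39/64 -19/32 -9/16 -1/2 0 } ⇒ simplest -319/512
RBRBBRRRRRB: Left { -1 -3/4 -5/8 -319/512 }, Right { -159/256 -79/128 -39/64 -19/32 -9/16 -1/2 0 } ⇒ simplest -637/1024
RBRBBRRRRRBB: Left { -1 -3/4 -5/8 -319/512 -637/1024 }, Right { -159/256 -79/128 -39/64 -19/32 -9/16 -1/2 0 } ⇒ simplest -1273/2048
RBRBBRRRRRBBR: Left { -1 -3/4 -5/8 -319/512 -637/1024 }, Right { -1273/2048 -159/256 -79/128 -39/64 -19/32 -9/16 -1/2 0 } ⇒ simplest -2547/4096
RBRBBRRRRRBBRR: Left { -1 -3/4 -5/8 -319/512 -637/1024 }, Right { -2547/4096 -1273/2048 -159/256 -79/128 -39/64 -19/32 -9/16 -1/2 0 } ⇒ simplest -5095/8192
RBRBBRRRRRBBRRR: Left { -1 -3/4 -5/8 -319/512 -637/1024 }, Right { -5095/8192 -2547/4096 -1273/2048 -159/256 -79/128 -39/64 -19/32 -9/16 -1/2 0 } ⇒ simplest -10191/16384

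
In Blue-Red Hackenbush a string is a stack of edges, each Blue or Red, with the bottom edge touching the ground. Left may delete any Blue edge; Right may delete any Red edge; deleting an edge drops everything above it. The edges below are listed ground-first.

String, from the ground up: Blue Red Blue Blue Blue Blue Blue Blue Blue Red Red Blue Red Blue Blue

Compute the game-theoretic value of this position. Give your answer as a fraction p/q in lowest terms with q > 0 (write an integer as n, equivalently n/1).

G_1 [B]  L=[0]  R=[]  → 1
G_2 [BR]  L=[0]  R=[1]  → 1/2
G_3 [BRB]  L=[0,1/2]  R=[1]  → 3/4
G_4 [BRBB]  L=[0,1/2,3/4]  R=[1]  → 7/8
G_5 [BRBBB]  L=[0,1/2,3/4,7/8]  R=[1]  → 15/16
G_6 [BRBBBB]  L=[0,1/2,3/4,7/8,15/16]  R=[1]  → 31/32
G_7 [BRBBBBB]  L=[0,1/2,3/4,7/8,15/16,31/32]  R=[1]  → 63/64
G_8 [BRBBBBBB]  L=[0,1/2,3/4,7/8,15/16,31/32,63/64]  R=[1]  → 127/128
G_9 [BRBBBBBBB]  L=[0,1/2,3/4,7/8,15/16,31/32,63/64,127/128]  R=[1]  → 255/256
G_10 [BRBBBBBBBR]  L=[0,1/2,3/4,7/8,15/16,31/32,63/64,127/128]  R=[255/256,1]  → 509/512
G_11 [BRBBBBBBBRR]  L=[0,1/2,3/4,7/8,15/16,31/32,63/64,127/128]  R=[509/512,255/256,1]  → 1017/1024
G_12 [BRBBBBBBBRRB]  L=[0,1/2,3/4,7/8,15/16,31/32,63/64,127/128,1017/1024]  R=[509/512,255/256,1]  → 2035/2048
G_13 [BRBBBBBBBRRBR]  L=[0,1/2,3/4,7/8,15/16,31/32,63/64,127/128,1017/1024]  R=[2035/2048,509/512,255/256,1]  → 4069/4096
G_14 [BRBBBBBBBRRBRB]  L=[0,1/2,3/4,7/8,15/16,31/32,63/64,127/128,1017/1024,4069/4096]  R=[2035/2048,509/512,255/256,1]  → 8139/8192
G_15 [BRBBBBBBBRRBRBB]  L=[0,1/2,3/4,7/8,15/16,31/32,63/64,127/128,1017/1024,4069/4096,8139/8192]  R=[2035/2048,509/512,255/256,1]  → 16279/16384

16279/16384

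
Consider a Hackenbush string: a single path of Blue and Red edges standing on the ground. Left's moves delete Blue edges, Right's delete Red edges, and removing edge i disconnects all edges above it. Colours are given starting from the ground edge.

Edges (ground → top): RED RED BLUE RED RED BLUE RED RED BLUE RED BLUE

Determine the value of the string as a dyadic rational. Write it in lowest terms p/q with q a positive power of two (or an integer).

-949/512

Recurse on prefixes of the 11-edge string RED RED BLUE RED RED BLUE RED RED BLUE RED BLUE:
1 of 11 · R · max L −∞ · min R 0 = -1
2 of 11 · RR · max L −∞ · min R -1 = -2
3 of 11 · RRB · max L -2 · min R -1 = -3/2
4 of 11 · RRBR · max L -2 · min R -3/2 = -7/4
5 of 11 · RRBRR · max L -2 · min R -7/4 = -15/8
6 of 11 · RRBRRB · max L -15/8 · min R -7/4 = -29/16
7 of 11 · RRBRRBR · max L -15/8 · min R -29/16 = -59/32
8 of 11 · RRBRRBRR · max L -15/8 · min R -59/32 = -119/64
9 of 11 · RRBRRBRRB · max L -119/64 · min R -59/32 = -237/128
10 of 11 · RRBRRBRRBR · max L -119/64 · min R -237/128 = -475/256
11 of 11 · RRBRRBRRBRB · max L -475/256 · min R -237/128 = -949/512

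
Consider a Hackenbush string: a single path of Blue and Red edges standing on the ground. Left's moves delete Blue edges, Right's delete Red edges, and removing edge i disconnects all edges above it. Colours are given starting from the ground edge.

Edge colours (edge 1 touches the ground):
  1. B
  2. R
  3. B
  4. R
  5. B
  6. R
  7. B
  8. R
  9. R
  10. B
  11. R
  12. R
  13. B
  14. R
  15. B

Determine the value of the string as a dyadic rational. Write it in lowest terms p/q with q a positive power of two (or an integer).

10827/16384

B: Left { 0 }, Right { · } so simplest 1
BR: Left { 0 }, Right { 1 } so simplest 1/2
BRB: Left { 0, 1/2 }, Right { 1 } so simplest 3/4
BRBR: Left { 0, 1/2 }, Right { 3/4, 1 } so simplest 5/8
BRBRB: Left { 0, 1/2, 5/8 }, Right { 3/4, 1 } so simplest 11/16
BRBRBR: Left { 0, 1/2, 5/8 }, Right { 11/16, 3/4, 1 } so simplest 21/32
BRBRBRB: Left { 0, 1/2, 5/8, 21/32 }, Right { 11/16, 3/4, 1 } so simplest 43/64
BRBRBRBR: Left { 0, 1/2, 5/8, 21/32 }, Right { 43/64, 11/16, 3/4, 1 } so simplest 85/128
BRBRBRBRR: Left { 0, 1/2, 5/8, 21/32 }, Right { 85/128, 43/64, 11/16, 3/4, 1 } so simplest 169/256
BRBRBRBRRB: Left { 0, 1/2, 5/8, 21/32, 169/256 }, Right { 85/128, 43/64, 11/16, 3/4, 1 } so simplest 339/512
BRBRBRBRRBR: Left { 0, 1/2, 5/8, 21/32, 169/256 }, Right { 339/512, 85/128, 43/64, 11/16, 3/4, 1 } so simplest 677/1024
BRBRBRBRRBRR: Left { 0, 1/2, 5/8, 21/32, 169/256 }, Right { 677/1024, 339/512, 85/128, 43/64, 11/16, 3/4, 1 } so simplest 1353/2048
BRBRBRBRRBRRB: Left { 0, 1/2, 5/8, 21/32, 169/256, 1353/2048 }, Right { 677/1024, 339/512, 85/128, 43/64, 11/16, 3/4, 1 } so simplest 2707/4096
BRBRBRBRRBRRBR: Left { 0, 1/2, 5/8, 21/32, 169/256, 1353/2048 }, Right { 2707/4096, 677/1024, 339/512, 85/128, 43/64, 11/16, 3/4, 1 } so simplest 5413/8192
BRBRBRBRRBRRBRB: Left { 0, 1/2, 5/8, 21/32, 169/256, 1353/2048, 5413/8192 }, Right { 2707/4096, 677/1024, 339/512, 85/128, 43/64, 11/16, 3/4, 1 } so simplest 10827/16384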